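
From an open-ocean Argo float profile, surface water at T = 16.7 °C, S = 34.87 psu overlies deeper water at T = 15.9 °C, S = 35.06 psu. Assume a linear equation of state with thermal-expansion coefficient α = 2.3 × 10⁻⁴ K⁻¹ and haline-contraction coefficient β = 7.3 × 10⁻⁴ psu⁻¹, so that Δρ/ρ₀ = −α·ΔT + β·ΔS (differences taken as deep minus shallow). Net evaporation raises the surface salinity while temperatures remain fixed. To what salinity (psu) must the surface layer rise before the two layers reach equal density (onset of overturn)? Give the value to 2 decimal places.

Neutral buoyancy requires −α(T_deep − T_surf) + β(S_deep − S_surf′) = 0.
S_surf′ = S_deep − (α/β)·ΔT = 35.06 − (2.3 × 10⁻⁴/7.3 × 10⁻⁴)·(-0.8) = 35.3121 psu.
Increase required: 35.3121 − 34.87 = 0.4421 psu.

35.31 psu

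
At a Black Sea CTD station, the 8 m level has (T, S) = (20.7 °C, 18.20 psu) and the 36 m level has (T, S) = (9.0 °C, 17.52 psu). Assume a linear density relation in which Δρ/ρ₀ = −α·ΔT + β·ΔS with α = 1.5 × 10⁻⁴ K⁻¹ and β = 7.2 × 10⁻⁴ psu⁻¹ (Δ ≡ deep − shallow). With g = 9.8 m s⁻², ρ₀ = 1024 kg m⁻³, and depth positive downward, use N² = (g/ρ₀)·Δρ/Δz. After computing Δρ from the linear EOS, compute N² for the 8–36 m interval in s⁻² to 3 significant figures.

4.43 × 10⁻⁴ s⁻²

ΔT = -11.7 K, ΔS = -0.68 psu (deep − shallow).
Δρ/ρ₀ = −αΔT + βΔS = 1.755 × 10⁻³ − 4.896 × 10⁻⁴ = 1.2654 × 10⁻³, so Δρ ≈ 1.296 kg m⁻³.
N² = (g/ρ₀)·Δρ/Δz = g·(Δρ/ρ₀)/Δz = 9.8 × 1.2654 × 10⁻³ / 28 = 4.4289 × 10⁻⁴ s⁻² ≈ 4.43 × 10⁻⁴ s⁻².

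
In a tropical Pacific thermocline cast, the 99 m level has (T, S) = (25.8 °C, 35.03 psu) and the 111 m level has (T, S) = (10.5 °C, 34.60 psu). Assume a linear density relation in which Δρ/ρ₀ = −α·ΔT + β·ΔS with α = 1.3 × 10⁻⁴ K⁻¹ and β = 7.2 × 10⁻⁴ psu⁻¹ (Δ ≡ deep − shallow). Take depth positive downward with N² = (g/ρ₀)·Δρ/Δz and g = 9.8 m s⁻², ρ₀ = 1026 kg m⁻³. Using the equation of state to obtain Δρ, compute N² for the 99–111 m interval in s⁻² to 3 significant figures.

1.37 × 10⁻³ s⁻²

ΔT = -15.3 K, ΔS = -0.43 psu (deep − shallow).
Δρ/ρ₀ = −αΔT + βΔS = 1.989 × 10⁻³ − 3.096 × 10⁻⁴ = 1.6794 × 10⁻³, so Δρ ≈ 1.723 kg m⁻³.
N² = (g/ρ₀)·Δρ/Δz = g·(Δρ/ρ₀)/Δz = 9.8 × 1.6794 × 10⁻³ / 12 = 1.3715 × 10⁻³ s⁻² ≈ 1.37 × 10⁻³ s⁻².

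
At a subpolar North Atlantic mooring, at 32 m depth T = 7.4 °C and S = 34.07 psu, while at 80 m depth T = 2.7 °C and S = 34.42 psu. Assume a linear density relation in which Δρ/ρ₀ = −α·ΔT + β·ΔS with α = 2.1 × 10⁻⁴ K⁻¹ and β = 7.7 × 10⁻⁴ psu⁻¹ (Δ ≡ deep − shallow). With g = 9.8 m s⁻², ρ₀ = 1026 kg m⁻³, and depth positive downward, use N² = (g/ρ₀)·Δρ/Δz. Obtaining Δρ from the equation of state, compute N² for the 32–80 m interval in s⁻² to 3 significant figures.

ΔT = -4.7 K, ΔS = +0.35 psu (deep − shallow).
Δρ/ρ₀ = −αΔT + βΔS = 9.87 × 10⁻⁴ + 2.695 × 10⁻⁴ = 1.2565 × 10⁻³, so Δρ ≈ 1.289 kg m⁻³.
N² = (g/ρ₀)·Δρ/Δz = g·(Δρ/ρ₀)/Δz = 9.8 × 1.2565 × 10⁻³ / 48 = 2.5654 × 10⁻⁴ s⁻² ≈ 2.57 × 10⁻⁴ s⁻².

2.57 × 10⁻⁴ s⁻²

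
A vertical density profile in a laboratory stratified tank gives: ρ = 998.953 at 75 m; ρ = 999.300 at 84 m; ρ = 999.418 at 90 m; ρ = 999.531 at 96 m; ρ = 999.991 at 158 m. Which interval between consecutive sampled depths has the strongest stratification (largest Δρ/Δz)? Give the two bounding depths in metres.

Compute the density gradient over each adjacent pair:
  75–84 m: Δρ/Δz = 0.347/9 = 0.039 kg m⁻⁴
  84–90 m: Δρ/Δz = 0.118/6 = 0.020 kg m⁻⁴
  90–96 m: Δρ/Δz = 0.113/6 = 0.019 kg m⁻⁴
  96–158 m: Δρ/Δz = 0.460/62 = 7.4 × 10⁻³ kg m⁻⁴
The largest gradient is in the 75–84 m interval — the pycnocline.

75–84 m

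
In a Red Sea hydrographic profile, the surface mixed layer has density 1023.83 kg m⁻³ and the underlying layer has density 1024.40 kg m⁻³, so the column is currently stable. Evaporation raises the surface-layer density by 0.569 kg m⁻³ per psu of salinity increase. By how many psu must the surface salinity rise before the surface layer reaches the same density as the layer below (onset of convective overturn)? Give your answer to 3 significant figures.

Density deficit of the surface layer: 1024.40 − 1023.83 = 0.57 kg m⁻³.
Required change = 0.57 / 0.569 = 1.00 psu.

1.00 psu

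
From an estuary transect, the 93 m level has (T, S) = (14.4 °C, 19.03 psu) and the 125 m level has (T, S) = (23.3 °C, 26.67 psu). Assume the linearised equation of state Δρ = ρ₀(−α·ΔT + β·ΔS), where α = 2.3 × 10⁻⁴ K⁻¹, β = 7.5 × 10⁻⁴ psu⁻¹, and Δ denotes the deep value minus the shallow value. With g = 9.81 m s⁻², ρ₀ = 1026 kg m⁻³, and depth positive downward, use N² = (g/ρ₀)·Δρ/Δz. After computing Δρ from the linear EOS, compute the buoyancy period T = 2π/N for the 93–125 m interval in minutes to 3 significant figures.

3.12 min

ΔT = +8.9 K, ΔS = +7.64 psu (deep − shallow).
Δρ/ρ₀ = −αΔT + βΔS = -2.047 × 10⁻³ + 5.73 × 10⁻³ = 3.683 × 10⁻³, so Δρ ≈ 3.779 kg m⁻³.
N² = (g/ρ₀)·Δρ/Δz = g·(Δρ/ρ₀)/Δz = 9.81 × 3.683 × 10⁻³ / 32 = 1.1291 × 10⁻³ s⁻².
N = √(1.1291 × 10⁻³) = 0.033602 rad s⁻¹ → T = 2π/N = 186.99 s = 3.1165 min ≈ 3.12 min.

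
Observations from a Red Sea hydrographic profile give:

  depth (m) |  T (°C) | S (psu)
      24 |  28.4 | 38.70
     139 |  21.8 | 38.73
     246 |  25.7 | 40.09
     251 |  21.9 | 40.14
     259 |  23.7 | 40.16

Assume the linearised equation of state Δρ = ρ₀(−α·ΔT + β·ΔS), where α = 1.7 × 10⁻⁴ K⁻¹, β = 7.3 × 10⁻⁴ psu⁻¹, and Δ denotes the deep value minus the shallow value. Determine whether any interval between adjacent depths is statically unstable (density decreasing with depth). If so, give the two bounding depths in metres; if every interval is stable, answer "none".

251–259 m

Evaluate Δρ/ρ₀ = −αΔT + βΔS across each adjacent pair:
  24–139 m: −αΔT+βΔS = −(1.7 × 10⁻⁴)(-6.6)+(7.3 × 10⁻⁴)(+0.03) = 1.1 × 10⁻³ → stable
  139–246 m: −αΔT+βΔS = −(1.7 × 10⁻⁴)(+3.9)+(7.3 × 10⁻⁴)(+1.36) = 3.3 × 10⁻⁴ → stable
  246–251 m: −αΔT+βΔS = −(1.7 × 10⁻⁴)(-3.8)+(7.3 × 10⁻⁴)(+0.05) = 6.8 × 10⁻⁴ → stable
  251–259 m: −αΔT+βΔS = −(1.7 × 10⁻⁴)(+1.8)+(7.3 × 10⁻⁴)(+0.02) = -2.9 × 10⁻⁴ → UNSTABLE
The 251–259 m interval has Δρ < 0: lighter water underlies denser water.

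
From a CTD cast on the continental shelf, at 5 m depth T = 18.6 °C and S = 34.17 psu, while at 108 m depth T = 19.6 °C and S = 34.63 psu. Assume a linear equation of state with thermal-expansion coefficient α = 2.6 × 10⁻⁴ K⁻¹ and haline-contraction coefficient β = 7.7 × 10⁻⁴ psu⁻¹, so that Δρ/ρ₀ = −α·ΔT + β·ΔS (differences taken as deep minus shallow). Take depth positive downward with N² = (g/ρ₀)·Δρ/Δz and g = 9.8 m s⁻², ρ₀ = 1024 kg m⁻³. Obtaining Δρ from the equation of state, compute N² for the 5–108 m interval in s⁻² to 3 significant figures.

ΔT = +1.0 K, ΔS = +0.46 psu (deep − shallow).
Δρ/ρ₀ = −αΔT + βΔS = -2.60 × 10⁻⁴ + 3.542 × 10⁻⁴ = 9.42 × 10⁻⁵, so Δρ ≈ 0.09646 kg m⁻³.
N² = (g/ρ₀)·Δρ/Δz = g·(Δρ/ρ₀)/Δz = 9.8 × 9.42 × 10⁻⁵ / 103 = 8.9627 × 10⁻⁶ s⁻² ≈ 8.96 × 10⁻⁶ s⁻².

8.96 × 10⁻⁶ s⁻²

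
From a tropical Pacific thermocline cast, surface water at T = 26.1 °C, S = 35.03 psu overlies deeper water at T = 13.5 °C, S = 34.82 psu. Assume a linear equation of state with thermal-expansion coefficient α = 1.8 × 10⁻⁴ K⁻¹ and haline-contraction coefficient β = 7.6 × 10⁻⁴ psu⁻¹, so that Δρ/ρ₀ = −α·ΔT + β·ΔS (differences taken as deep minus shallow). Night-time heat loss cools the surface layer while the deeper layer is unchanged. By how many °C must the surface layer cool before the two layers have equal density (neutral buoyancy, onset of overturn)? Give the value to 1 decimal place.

11.7 °C

Neutral buoyancy requires Δρ = 0, i.e. −α(T_deep − T_surf′) + β(S_deep − S_surf) = 0.
T_surf′ = T_deep − (β/α)·ΔS = 13.5 − (7.6 × 10⁻⁴/1.8 × 10⁻⁴)·(-0.21) = 14.387 °C.
Cooling required: 26.1 − (14.387) = 11.713 °C.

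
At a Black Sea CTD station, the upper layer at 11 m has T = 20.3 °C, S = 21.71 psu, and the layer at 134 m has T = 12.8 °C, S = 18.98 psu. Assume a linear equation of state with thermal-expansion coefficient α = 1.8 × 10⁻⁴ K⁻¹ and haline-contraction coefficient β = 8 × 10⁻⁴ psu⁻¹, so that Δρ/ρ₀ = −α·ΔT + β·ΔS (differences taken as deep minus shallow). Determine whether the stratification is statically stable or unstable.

ΔT = 12.8 − 20.3 = -7.5 K and ΔS = 18.98 − 21.71 = -2.73 psu (deep − shallow).
−αΔT = 1.35 × 10⁻³; βΔS = -2.184 × 10⁻³; sum Δρ/ρ₀ = -8.34 × 10⁻⁴.
Δρ/ρ₀ < 0, so Δρ < 0: deeper water is lighter → statically unstable; the column would overturn.

unstable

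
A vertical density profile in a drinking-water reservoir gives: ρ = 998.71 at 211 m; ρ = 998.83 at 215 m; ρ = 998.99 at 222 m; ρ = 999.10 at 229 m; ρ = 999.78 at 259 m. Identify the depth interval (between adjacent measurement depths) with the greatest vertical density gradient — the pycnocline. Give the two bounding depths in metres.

211–215 m

Compute the density gradient over each adjacent pair:
  211–215 m: Δρ/Δz = 0.12/4 = 0.030 kg m⁻⁴
  215–222 m: Δρ/Δz = 0.16/7 = 0.023 kg m⁻⁴
  222–229 m: Δρ/Δz = 0.11/7 = 0.016 kg m⁻⁴
  229–259 m: Δρ/Δz = 0.68/30 = 0.023 kg m⁻⁴
The largest gradient is in the 211–215 m interval — the pycnocline.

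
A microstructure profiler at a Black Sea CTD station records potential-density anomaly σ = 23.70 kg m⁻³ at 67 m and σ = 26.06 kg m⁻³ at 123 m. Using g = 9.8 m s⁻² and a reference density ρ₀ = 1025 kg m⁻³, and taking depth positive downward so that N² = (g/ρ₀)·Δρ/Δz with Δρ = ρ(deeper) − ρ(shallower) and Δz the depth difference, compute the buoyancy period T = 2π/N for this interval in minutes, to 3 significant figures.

Δρ = 1026.06 − 1023.70 = 2.36 kg m⁻³ over Δz = 123 − 67 = 56 m.
N² = (9.8/1025) × (2.36/56) = 4.0293 × 10⁻⁴ s⁻².
N = √(4.0293 × 10⁻⁴) = 0.020073 rad s⁻¹, so T = 2π/N = 313.02 s = 5.2170 min ≈ 5.22 min.

5.22 min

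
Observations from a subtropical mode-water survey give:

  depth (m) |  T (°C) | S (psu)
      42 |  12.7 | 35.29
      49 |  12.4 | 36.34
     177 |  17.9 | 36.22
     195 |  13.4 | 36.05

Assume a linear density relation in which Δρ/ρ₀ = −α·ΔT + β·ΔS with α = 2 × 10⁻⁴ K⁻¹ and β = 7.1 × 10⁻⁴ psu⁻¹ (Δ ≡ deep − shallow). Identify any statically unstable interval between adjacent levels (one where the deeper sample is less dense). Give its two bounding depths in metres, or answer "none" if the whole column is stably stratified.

49–177 m

Evaluate Δρ/ρ₀ = −αΔT + βΔS across each adjacent pair:
  42–49 m: −αΔT+βΔS = −(2 × 10⁻⁴)(-0.3)+(7.1 × 10⁻⁴)(+1.05) = 8.1 × 10⁻⁴ → stable
  49–177 m: −αΔT+βΔS = −(2 × 10⁻⁴)(+5.5)+(7.1 × 10⁻⁴)(-0.12) = -1.2 × 10⁻³ → UNSTABLE
  177–195 m: −αΔT+βΔS = −(2 × 10⁻⁴)(-4.5)+(7.1 × 10⁻⁴)(-0.17) = 7.8 × 10⁻⁴ → stable
The 49–177 m interval has Δρ < 0: lighter water underlies denser water.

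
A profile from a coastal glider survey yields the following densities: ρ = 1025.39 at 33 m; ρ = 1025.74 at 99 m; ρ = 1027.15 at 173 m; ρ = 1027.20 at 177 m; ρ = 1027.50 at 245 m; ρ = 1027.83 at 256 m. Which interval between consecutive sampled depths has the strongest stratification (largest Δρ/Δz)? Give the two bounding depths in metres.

Compute the density gradient over each adjacent pair:
  33–99 m: Δρ/Δz = 0.35/66 = 5.3 × 10⁻³ kg m⁻⁴
  99–173 m: Δρ/Δz = 1.41/74 = 0.019 kg m⁻⁴
  173–177 m: Δρ/Δz = 0.05/4 = 0.013 kg m⁻⁴
  177–245 m: Δρ/Δz = 0.30/68 = 4.4 × 10⁻³ kg m⁻⁴
  245–256 m: Δρ/Δz = 0.33/11 = 0.030 kg m⁻⁴
The largest gradient is in the 245–256 m interval — the pycnocline.

245–256 m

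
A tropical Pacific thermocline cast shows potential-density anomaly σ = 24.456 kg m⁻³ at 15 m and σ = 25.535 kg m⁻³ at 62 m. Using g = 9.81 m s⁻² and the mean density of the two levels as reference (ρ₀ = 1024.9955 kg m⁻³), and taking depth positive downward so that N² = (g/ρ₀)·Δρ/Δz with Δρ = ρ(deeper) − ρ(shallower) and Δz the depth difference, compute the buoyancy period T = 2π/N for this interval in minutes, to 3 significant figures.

Δρ = 1025.535 − 1024.456 = 1.079 kg m⁻³ over Δz = 62 − 15 = 47 m.
N² = (9.81/1024.9955) × (1.079/47) = 2.1972 × 10⁻⁴ s⁻².
N = √(2.1972 × 10⁻⁴) = 0.014823 rad s⁻¹, so T = 2π/N = 423.88 s = 7.0647 min ≈ 7.06 min.

7.06 min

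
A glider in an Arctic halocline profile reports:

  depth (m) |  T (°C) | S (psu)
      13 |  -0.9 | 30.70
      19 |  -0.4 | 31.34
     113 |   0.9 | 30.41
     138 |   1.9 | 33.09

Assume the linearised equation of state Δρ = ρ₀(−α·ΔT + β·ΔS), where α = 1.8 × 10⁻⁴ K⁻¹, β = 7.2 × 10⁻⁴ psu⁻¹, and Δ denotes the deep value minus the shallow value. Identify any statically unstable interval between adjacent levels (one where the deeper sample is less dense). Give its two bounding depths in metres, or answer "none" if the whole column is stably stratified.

Evaluate Δρ/ρ₀ = −αΔT + βΔS across each adjacent pair:
  13–19 m: −αΔT+βΔS = −(1.8 × 10⁻⁴)(+0.5)+(7.2 × 10⁻⁴)(+0.64) = 3.7 × 10⁻⁴ → stable
  19–113 m: −αΔT+βΔS = −(1.8 × 10⁻⁴)(+1.3)+(7.2 × 10⁻⁴)(-0.93) = -9.0 × 10⁻⁴ → UNSTABLE
  113–138 m: −αΔT+βΔS = −(1.8 × 10⁻⁴)(+1.0)+(7.2 × 10⁻⁴)(+2.68) = 1.7 × 10⁻³ → stable
The 19–113 m interval has Δρ < 0: lighter water underlies denser water.

19–113 m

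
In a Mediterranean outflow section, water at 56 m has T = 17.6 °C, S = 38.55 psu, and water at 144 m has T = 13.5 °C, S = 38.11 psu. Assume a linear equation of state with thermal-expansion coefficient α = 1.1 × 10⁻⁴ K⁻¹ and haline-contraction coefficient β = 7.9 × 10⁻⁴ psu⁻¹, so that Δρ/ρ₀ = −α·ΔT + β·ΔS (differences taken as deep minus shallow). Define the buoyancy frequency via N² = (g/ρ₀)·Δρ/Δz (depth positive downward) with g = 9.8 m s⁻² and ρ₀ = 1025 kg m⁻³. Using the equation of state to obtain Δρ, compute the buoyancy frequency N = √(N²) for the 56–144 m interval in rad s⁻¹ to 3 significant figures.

3.39 × 10⁻³ rad s⁻¹

ΔT = -4.1 K, ΔS = -0.44 psu (deep − shallow).
Δρ/ρ₀ = −αΔT + βΔS = 4.51 × 10⁻⁴ − 3.476 × 10⁻⁴ = 1.034 × 10⁻⁴, so Δρ ≈ 0.1060 kg m⁻³.
N² = (g/ρ₀)·Δρ/Δz = g·(Δρ/ρ₀)/Δz = 9.8 × 1.034 × 10⁻⁴ / 88 = 1.1515 × 10⁻⁵ s⁻².
N = √(1.1515 × 10⁻⁵) = 3.3934 × 10⁻³ rad s⁻¹ ≈ 3.39 × 10⁻³ rad s⁻¹.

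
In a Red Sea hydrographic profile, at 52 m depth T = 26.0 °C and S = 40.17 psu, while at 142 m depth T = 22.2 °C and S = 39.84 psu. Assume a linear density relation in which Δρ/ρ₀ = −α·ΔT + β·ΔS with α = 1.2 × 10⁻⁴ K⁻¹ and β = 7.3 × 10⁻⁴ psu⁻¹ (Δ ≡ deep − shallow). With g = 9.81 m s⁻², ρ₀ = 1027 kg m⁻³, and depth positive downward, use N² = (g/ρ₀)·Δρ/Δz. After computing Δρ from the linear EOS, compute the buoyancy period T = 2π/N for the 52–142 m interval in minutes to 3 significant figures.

21.6 min

ΔT = -3.8 K, ΔS = -0.33 psu (deep − shallow).
Δρ/ρ₀ = −αΔT + βΔS = 4.56 × 10⁻⁴ − 2.409 × 10⁻⁴ = 2.151 × 10⁻⁴, so Δρ ≈ 0.2209 kg m⁻³.
N² = (g/ρ₀)·Δρ/Δz = g·(Δρ/ρ₀)/Δz = 9.81 × 2.151 × 10⁻⁴ / 90 = 2.3446 × 10⁻⁵ s⁻².
N = √(2.3446 × 10⁻⁵) = 4.8421 × 10⁻³ rad s⁻¹ → T = 2π/N = 1.2976 × 10³ s = 21.627 min ≈ 21.6 min.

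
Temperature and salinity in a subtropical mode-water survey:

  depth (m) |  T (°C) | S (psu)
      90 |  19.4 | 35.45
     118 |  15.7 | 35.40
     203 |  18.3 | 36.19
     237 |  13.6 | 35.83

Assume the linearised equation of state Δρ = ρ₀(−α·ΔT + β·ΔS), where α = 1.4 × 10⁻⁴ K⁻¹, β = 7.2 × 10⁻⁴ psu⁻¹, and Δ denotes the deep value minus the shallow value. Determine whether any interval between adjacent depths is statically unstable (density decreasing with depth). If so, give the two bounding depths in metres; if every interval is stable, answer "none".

Evaluate Δρ/ρ₀ = −αΔT + βΔS across each adjacent pair:
  90–118 m: −αΔT+βΔS = −(1.4 × 10⁻⁴)(-3.7)+(7.2 × 10⁻⁴)(-0.05) = 4.8 × 10⁻⁴ → stable
  118–203 m: −αΔT+βΔS = −(1.4 × 10⁻⁴)(+2.6)+(7.2 × 10⁻⁴)(+0.79) = 2.0 × 10⁻⁴ → stable
  203–237 m: −αΔT+βΔS = −(1.4 × 10⁻⁴)(-4.7)+(7.2 × 10⁻⁴)(-0.36) = 4.0 × 10⁻⁴ → stable
Every interval has Δρ > 0: the column is stably stratified throughout.

none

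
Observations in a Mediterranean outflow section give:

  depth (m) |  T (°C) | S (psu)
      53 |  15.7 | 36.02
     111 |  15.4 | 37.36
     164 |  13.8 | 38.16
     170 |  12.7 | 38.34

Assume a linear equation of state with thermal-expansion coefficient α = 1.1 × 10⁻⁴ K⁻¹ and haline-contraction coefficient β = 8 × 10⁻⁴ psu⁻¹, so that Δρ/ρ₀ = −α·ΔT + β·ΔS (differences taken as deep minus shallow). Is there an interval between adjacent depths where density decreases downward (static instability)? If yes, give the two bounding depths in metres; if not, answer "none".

Evaluate Δρ/ρ₀ = −αΔT + βΔS across each adjacent pair:
  53–111 m: −αΔT+βΔS = −(1.1 × 10⁻⁴)(-0.3)+(8 × 10⁻⁴)(+1.34) = 1.1 × 10⁻³ → stable
  111–164 m: −αΔT+βΔS = −(1.1 × 10⁻⁴)(-1.6)+(8 × 10⁻⁴)(+0.80) = 8.2 × 10⁻⁴ → stable
  164–170 m: −αΔT+βΔS = −(1.1 × 10⁻⁴)(-1.1)+(8 × 10⁻⁴)(+0.18) = 2.7 × 10⁻⁴ → stable
Every interval has Δρ > 0: the column is stably stratified throughout.

none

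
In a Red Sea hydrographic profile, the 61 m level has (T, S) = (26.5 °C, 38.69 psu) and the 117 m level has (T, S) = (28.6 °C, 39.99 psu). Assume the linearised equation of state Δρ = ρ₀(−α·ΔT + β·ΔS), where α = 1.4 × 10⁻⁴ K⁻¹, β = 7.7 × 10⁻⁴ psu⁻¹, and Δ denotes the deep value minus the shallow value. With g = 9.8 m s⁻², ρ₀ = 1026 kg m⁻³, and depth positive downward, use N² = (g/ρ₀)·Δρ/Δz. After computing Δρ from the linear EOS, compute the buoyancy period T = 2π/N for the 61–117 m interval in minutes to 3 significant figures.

9.41 min

ΔT = +2.1 K, ΔS = +1.30 psu (deep − shallow).
Δρ/ρ₀ = −αΔT + βΔS = -2.94 × 10⁻⁴ + 1.001 × 10⁻³ = 7.07 × 10⁻⁴, so Δρ ≈ 0.7254 kg m⁻³.
N² = (g/ρ₀)·Δρ/Δz = g·(Δρ/ρ₀)/Δz = 9.8 × 7.07 × 10⁻⁴ / 56 = 1.2373 × 10⁻⁴ s⁻².
N = √(1.2373 × 10⁻⁴) = 0.011123 rad s⁻¹ → T = 2π/N = 564.88 s = 9.4147 min ≈ 9.41 min.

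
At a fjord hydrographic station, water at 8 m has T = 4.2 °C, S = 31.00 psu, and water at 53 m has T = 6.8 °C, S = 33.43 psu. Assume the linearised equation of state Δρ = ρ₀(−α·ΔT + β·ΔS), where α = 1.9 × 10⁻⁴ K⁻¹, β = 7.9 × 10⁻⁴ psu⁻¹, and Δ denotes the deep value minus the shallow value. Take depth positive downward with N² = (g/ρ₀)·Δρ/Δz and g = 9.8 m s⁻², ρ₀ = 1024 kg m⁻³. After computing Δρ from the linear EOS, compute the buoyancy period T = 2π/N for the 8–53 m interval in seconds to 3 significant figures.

ΔT = +2.6 K, ΔS = +2.43 psu (deep − shallow).
Δρ/ρ₀ = −αΔT + βΔS = -4.94 × 10⁻⁴ + 1.9197 × 10⁻³ = 1.4257 × 10⁻³, so Δρ ≈ 1.460 kg m⁻³.
N² = (g/ρ₀)·Δρ/Δz = g·(Δρ/ρ₀)/Δz = 9.8 × 1.4257 × 10⁻³ / 45 = 3.1049 × 10⁻⁴ s⁻².
N = √(3.1049 × 10⁻⁴) = 0.017621 rad s⁻¹ → T = 2π/N = 356.57 s ≈ 357 s.

357 s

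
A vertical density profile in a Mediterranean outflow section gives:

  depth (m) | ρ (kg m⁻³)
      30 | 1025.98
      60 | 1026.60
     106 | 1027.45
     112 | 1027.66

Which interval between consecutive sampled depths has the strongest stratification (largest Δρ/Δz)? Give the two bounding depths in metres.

106–112 m

Compute the density gradient over each adjacent pair:
  30–60 m: Δρ/Δz = 0.62/30 = 0.021 kg m⁻⁴
  60–106 m: Δρ/Δz = 0.85/46 = 0.018 kg m⁻⁴
  106–112 m: Δρ/Δz = 0.21/6 = 0.035 kg m⁻⁴
The largest gradient is in the 106–112 m interval — the pycnocline.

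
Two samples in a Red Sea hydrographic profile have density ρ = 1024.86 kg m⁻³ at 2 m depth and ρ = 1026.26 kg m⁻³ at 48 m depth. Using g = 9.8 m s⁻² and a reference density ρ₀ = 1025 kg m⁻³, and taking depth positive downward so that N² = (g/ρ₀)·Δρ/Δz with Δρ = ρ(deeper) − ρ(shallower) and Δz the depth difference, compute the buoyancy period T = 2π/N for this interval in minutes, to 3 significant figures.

6.14 min

Δρ = 1026.26 − 1024.86 = 1.40 kg m⁻³ over Δz = 48 − 2 = 46 m.
N² = (9.8/1025) × (1.40/46) = 2.9099 × 10⁻⁴ s⁻².
N = √(2.9099 × 10⁻⁴) = 0.017058 rad s⁻¹, so T = 2π/N = 368.34 s = 6.1390 min ≈ 6.14 min.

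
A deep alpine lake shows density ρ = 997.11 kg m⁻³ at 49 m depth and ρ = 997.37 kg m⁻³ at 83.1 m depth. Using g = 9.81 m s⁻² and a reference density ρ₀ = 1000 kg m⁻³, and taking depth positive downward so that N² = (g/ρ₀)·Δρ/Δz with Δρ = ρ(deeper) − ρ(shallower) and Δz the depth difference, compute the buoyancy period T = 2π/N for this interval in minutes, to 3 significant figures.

12.1 min

Δρ = 997.37 − 997.11 = 0.26 kg m⁻³ over Δz = 83.1 − 49 = 34.1 m.
N² = (9.81/1000) × (0.26/34.1) = 7.4798 × 10⁻⁵ s⁻².
N = √(7.4798 × 10⁻⁵) = 8.6486 × 10⁻³ rad s⁻¹, so T = 2π/N = 726.50 s = 12.108 min ≈ 12.1 min.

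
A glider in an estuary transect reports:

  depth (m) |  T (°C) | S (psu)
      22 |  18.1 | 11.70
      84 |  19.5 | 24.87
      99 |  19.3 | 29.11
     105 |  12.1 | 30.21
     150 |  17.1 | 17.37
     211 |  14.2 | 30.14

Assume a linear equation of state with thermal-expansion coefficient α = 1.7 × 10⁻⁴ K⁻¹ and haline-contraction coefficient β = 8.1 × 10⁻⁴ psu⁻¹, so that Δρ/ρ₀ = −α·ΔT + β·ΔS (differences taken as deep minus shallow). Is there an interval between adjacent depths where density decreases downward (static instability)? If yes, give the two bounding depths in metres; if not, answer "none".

105–150 m

Evaluate Δρ/ρ₀ = −αΔT + βΔS across each adjacent pair:
  22–84 m: −αΔT+βΔS = −(1.7 × 10⁻⁴)(+1.4)+(8.1 × 10⁻⁴)(+13.17) = 0.010 → stable
  84–99 m: −αΔT+βΔS = −(1.7 × 10⁻⁴)(-0.2)+(8.1 × 10⁻⁴)(+4.24) = 3.5 × 10⁻³ → stable
  99–105 m: −αΔT+βΔS = −(1.7 × 10⁻⁴)(-7.2)+(8.1 × 10⁻⁴)(+1.10) = 2.1 × 10⁻³ → stable
  105–150 m: −αΔT+βΔS = −(1.7 × 10⁻⁴)(+5.0)+(8.1 × 10⁻⁴)(-12.84) = -0.011 → UNSTABLE
  150–211 m: −αΔT+βΔS = −(1.7 × 10⁻⁴)(-2.9)+(8.1 × 10⁻⁴)(+12.77) = 0.011 → stable
The 105–150 m interval has Δρ < 0: lighter water underlies denser water.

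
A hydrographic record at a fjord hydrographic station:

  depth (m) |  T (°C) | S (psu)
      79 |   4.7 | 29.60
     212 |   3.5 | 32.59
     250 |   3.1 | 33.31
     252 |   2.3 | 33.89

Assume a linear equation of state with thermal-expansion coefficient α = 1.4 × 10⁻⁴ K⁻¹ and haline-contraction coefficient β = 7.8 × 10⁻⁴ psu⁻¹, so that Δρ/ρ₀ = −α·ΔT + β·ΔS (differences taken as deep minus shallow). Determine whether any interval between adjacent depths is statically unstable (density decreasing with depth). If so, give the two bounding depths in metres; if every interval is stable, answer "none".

Evaluate Δρ/ρ₀ = −αΔT + βΔS across each adjacent pair:
  79–212 m: −αΔT+βΔS = −(1.4 × 10⁻⁴)(-1.2)+(7.8 × 10⁻⁴)(+2.99) = 2.5 × 10⁻³ → stable
  212–250 m: −αΔT+βΔS = −(1.4 × 10⁻⁴)(-0.4)+(7.8 × 10⁻⁴)(+0.72) = 6.2 × 10⁻⁴ → stable
  250–252 m: −αΔT+βΔS = −(1.4 × 10⁻⁴)(-0.8)+(7.8 × 10⁻⁴)(+0.58) = 5.6 × 10⁻⁴ → stable
Every interval has Δρ > 0: the column is stably stratified throughout.

none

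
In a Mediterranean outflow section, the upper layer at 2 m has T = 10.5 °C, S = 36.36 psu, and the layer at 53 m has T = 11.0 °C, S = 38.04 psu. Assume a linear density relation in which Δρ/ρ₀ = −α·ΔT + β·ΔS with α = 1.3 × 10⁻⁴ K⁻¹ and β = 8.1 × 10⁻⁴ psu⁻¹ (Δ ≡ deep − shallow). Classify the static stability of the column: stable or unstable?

stable

ΔT = 11.0 − 10.5 = +0.5 K and ΔS = 38.04 − 36.36 = +1.68 psu (deep − shallow).
−αΔT = -6.50 × 10⁻⁵; βΔS = 1.3608 × 10⁻³; sum Δρ/ρ₀ = 1.2958 × 10⁻³.
Δρ/ρ₀ > 0, so Δρ > 0: deeper water is denser → statically stable.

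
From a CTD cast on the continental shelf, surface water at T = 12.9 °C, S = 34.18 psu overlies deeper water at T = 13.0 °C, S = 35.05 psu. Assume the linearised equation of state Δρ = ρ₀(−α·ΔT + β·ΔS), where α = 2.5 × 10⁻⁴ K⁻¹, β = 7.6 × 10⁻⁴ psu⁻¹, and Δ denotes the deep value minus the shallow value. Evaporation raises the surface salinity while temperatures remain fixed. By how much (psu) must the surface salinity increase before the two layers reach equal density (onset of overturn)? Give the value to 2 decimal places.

Neutral buoyancy requires −α(T_deep − T_surf) + β(S_deep − S_surf′) = 0.
S_surf′ = S_deep − (α/β)·ΔT = 35.05 − (2.5 × 10⁻⁴/7.6 × 10⁻⁴)·(+0.1) = 35.0171 psu.
Increase required: 35.0171 − 34.18 = 0.8371 psu.

0.84 psu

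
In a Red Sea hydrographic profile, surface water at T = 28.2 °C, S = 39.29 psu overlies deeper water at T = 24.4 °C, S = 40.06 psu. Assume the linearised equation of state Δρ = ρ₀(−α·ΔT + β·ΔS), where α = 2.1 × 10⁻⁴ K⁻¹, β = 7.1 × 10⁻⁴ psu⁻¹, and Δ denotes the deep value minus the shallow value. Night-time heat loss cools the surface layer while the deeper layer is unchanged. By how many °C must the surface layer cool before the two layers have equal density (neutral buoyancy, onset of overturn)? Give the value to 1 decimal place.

Neutral buoyancy requires Δρ = 0, i.e. −α(T_deep − T_surf′) + β(S_deep − S_surf) = 0.
T_surf′ = T_deep − (β/α)·ΔS = 24.4 − (7.1 × 10⁻⁴/2.1 × 10⁻⁴)·(+0.77) = 21.797 °C.
Cooling required: 28.2 − (21.797) = 6.403 °C.

6.4 °C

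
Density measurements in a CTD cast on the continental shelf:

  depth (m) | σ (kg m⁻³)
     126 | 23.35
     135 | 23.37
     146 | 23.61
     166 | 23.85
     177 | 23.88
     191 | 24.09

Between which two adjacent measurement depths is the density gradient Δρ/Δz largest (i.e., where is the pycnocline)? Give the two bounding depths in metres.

Compute the density gradient over each adjacent pair:
  126–135 m: Δρ/Δz = 0.02/9 = 2.2 × 10⁻³ kg m⁻⁴
  135–146 m: Δρ/Δz = 0.24/11 = 0.022 kg m⁻⁴
  146–166 m: Δρ/Δz = 0.24/20 = 0.012 kg m⁻⁴
  166–177 m: Δρ/Δz = 0.03/11 = 2.7 × 10⁻³ kg m⁻⁴
  177–191 m: Δρ/Δz = 0.21/14 = 0.015 kg m⁻⁴
The largest gradient is in the 135–146 m interval — the pycnocline.

135–146 m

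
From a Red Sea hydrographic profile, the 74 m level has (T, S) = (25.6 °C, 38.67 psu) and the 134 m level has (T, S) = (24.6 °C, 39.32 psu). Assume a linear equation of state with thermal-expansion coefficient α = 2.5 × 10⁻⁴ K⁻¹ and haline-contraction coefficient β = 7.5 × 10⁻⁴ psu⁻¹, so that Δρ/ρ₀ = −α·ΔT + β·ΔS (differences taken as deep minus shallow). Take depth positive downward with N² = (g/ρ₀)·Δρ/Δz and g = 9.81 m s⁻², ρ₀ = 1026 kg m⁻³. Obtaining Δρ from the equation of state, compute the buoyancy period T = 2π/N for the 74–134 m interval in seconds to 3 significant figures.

572 s

ΔT = -1.0 K, ΔS = +0.65 psu (deep − shallow).
Δρ/ρ₀ = −αΔT + βΔS = 2.50 × 10⁻⁴ + 4.875 × 10⁻⁴ = 7.375 × 10⁻⁴, so Δρ ≈ 0.7567 kg m⁻³.
N² = (g/ρ₀)·Δρ/Δz = g·(Δρ/ρ₀)/Δz = 9.81 × 7.375 × 10⁻⁴ / 60 = 1.2058 × 10⁻⁴ s⁻².
N = √(1.2058 × 10⁻⁴) = 0.010981 rad s⁻¹ → T = 2π/N = 572.19 s ≈ 572 s.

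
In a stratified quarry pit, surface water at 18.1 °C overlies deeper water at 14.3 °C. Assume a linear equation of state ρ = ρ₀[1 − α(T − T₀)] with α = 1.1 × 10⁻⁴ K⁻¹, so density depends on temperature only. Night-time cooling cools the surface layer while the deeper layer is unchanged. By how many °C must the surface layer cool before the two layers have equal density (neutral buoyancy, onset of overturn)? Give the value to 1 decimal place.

With temperature the only control, equal density requires T_surf′ = T_deep.
T_surf′ = 14.3 °C.
Cooling required: 18.1 − 14.3 = 3.8 °C.

3.8 °C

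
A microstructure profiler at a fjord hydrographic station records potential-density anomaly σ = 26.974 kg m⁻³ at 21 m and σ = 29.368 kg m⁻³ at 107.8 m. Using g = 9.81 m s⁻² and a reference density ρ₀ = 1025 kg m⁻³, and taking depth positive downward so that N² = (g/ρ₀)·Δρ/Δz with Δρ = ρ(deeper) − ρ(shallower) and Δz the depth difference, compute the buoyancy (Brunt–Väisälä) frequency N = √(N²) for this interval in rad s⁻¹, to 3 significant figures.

Δρ = 1029.368 − 1026.974 = 2.394 kg m⁻³ over Δz = 107.8 − 21 = 86.8 m.
N² = (9.81/1025) × (2.394/86.8) = 2.6397 × 10⁻⁴ s⁻².
N = √(2.6397 × 10⁻⁴) = 0.016247 rad s⁻¹ ≈ 0.0162 rad s⁻¹.

0.0162 rad s⁻¹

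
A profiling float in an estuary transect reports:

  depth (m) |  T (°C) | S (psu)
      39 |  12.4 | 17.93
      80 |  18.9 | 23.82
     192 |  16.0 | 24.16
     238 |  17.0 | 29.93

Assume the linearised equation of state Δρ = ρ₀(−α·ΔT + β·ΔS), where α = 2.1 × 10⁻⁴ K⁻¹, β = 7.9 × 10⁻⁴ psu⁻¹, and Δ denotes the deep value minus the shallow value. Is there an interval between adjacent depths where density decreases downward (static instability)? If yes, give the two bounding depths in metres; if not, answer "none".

none

Evaluate Δρ/ρ₀ = −αΔT + βΔS across each adjacent pair:
  39–80 m: −αΔT+βΔS = −(2.1 × 10⁻⁴)(+6.5)+(7.9 × 10⁻⁴)(+5.89) = 3.3 × 10⁻³ → stable
  80–192 m: −αΔT+βΔS = −(2.1 × 10⁻⁴)(-2.9)+(7.9 × 10⁻⁴)(+0.34) = 8.8 × 10⁻⁴ → stable
  192–238 m: −αΔT+βΔS = −(2.1 × 10⁻⁴)(+1.0)+(7.9 × 10⁻⁴)(+5.77) = 4.3 × 10⁻³ → stable
Every interval has Δρ > 0: the column is stably stratified throughout.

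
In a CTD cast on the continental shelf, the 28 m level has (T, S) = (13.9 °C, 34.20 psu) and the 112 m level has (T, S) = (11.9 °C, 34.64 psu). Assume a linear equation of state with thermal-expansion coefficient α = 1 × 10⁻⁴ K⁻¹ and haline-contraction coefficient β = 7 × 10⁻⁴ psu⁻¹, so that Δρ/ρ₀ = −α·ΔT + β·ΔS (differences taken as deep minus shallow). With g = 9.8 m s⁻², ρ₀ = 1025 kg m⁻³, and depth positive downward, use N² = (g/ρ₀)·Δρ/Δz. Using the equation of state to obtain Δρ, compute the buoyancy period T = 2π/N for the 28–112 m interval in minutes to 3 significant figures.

ΔT = -2.0 K, ΔS = +0.44 psu (deep − shallow).
Δρ/ρ₀ = −αΔT + βΔS = 2.00 × 10⁻⁴ + 3.08 × 10⁻⁴ = 5.08 × 10⁻⁴, so Δρ ≈ 0.5207 kg m⁻³.
N² = (g/ρ₀)·Δρ/Δz = g·(Δρ/ρ₀)/Δz = 9.8 × 5.08 × 10⁻⁴ / 84 = 5.9267 × 10⁻⁵ s⁻².
N = √(5.9267 × 10⁻⁵) = 7.6985 × 10⁻³ rad s⁻¹ → T = 2π/N = 816.16 s = 13.603 min ≈ 13.6 min.

13.6 min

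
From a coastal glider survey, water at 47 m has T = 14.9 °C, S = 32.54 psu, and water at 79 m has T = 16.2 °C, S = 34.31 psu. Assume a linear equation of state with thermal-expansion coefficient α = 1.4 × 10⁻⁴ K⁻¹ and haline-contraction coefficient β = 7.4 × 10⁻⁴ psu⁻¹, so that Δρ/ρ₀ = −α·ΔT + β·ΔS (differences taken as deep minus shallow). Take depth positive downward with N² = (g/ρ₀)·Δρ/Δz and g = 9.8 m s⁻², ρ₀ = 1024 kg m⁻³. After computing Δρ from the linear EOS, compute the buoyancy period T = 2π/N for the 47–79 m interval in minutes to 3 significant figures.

ΔT = +1.3 K, ΔS = +1.77 psu (deep − shallow).
Δρ/ρ₀ = −αΔT + βΔS = -1.82 × 10⁻⁴ + 1.3098 × 10⁻³ = 1.1278 × 10⁻³, so Δρ ≈ 1.155 kg m⁻³.
N² = (g/ρ₀)·Δρ/Δz = g·(Δρ/ρ₀)/Δz = 9.8 × 1.1278 × 10⁻³ / 32 = 3.4539 × 10⁻⁴ s⁻².
N = √(3.4539 × 10⁻⁴) = 0.018585 rad s⁻¹ → T = 2π/N = 338.08 s = 5.6347 min ≈ 5.63 min.

5.63 min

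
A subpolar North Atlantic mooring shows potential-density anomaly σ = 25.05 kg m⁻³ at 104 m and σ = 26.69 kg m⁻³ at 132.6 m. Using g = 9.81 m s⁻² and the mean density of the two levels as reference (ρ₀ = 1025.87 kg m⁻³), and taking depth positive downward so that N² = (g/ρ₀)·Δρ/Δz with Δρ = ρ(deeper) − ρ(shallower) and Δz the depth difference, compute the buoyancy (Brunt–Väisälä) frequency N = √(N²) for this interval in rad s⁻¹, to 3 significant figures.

0.0234 rad s⁻¹

Δρ = 1026.69 − 1025.05 = 1.64 kg m⁻³ over Δz = 132.6 − 104 = 28.6 m.
N² = (9.81/1025.87) × (1.64/28.6) = 5.4835 × 10⁻⁴ s⁻².
N = √(5.4835 × 10⁻⁴) = 0.023417 rad s⁻¹ ≈ 0.0234 rad s⁻¹.
Since Δρ > 0 the layer is stably stratified.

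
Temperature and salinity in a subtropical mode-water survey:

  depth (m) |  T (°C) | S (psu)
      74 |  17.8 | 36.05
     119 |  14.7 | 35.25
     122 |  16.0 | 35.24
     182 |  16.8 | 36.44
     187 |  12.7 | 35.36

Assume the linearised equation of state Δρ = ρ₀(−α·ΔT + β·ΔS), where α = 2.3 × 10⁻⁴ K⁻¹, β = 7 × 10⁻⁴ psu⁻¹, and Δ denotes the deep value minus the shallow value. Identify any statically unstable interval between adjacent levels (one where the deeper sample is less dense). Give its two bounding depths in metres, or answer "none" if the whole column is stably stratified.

Evaluate Δρ/ρ₀ = −αΔT + βΔS across each adjacent pair:
  74–119 m: −αΔT+βΔS = −(2.3 × 10⁻⁴)(-3.1)+(7 × 10⁻⁴)(-0.80) = 1.5 × 10⁻⁴ → stable
  119–122 m: −αΔT+βΔS = −(2.3 × 10⁻⁴)(+1.3)+(7 × 10⁻⁴)(-0.01) = -3.1 × 10⁻⁴ → UNSTABLE
  122–182 m: −αΔT+βΔS = −(2.3 × 10⁻⁴)(+0.8)+(7 × 10⁻⁴)(+1.20) = 6.6 × 10⁻⁴ → stable
  182–187 m: −αΔT+βΔS = −(2.3 × 10⁻⁴)(-4.1)+(7 × 10⁻⁴)(-1.08) = 1.9 × 10⁻⁴ → stable
The 119–122 m interval has Δρ < 0: lighter water underlies denser water.

119–122 m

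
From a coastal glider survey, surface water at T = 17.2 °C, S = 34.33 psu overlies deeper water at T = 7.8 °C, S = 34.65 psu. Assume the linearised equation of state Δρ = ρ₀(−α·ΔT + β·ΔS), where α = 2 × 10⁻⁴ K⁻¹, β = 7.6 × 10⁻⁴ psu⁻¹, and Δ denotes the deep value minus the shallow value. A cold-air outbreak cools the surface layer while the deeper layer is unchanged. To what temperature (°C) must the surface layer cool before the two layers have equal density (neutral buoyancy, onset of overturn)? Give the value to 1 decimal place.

6.6 °C

Neutral buoyancy requires Δρ = 0, i.e. −α(T_deep − T_surf′) + β(S_deep − S_surf) = 0.
T_surf′ = T_deep − (β/α)·ΔS = 7.8 − (7.6 × 10⁻⁴/2 × 10⁻⁴)·(+0.32) = 6.584 °C.
Cooling required: 17.2 − (6.584) = 10.616 °C.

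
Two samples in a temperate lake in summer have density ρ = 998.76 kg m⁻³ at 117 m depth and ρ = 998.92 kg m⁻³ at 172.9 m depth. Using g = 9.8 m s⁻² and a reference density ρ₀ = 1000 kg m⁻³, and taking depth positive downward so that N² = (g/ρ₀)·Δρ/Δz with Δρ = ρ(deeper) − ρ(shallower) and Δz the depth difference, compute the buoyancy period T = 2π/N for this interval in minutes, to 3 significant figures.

Δρ = 998.92 − 998.76 = 0.16 kg m⁻³ over Δz = 172.9 − 117 = 55.9 m.
N² = (9.8/1000) × (0.16/55.9) = 2.8050 × 10⁻⁵ s⁻².
N = √(2.8050 × 10⁻⁵) = 5.2962 × 10⁻³ rad s⁻¹, so T = 2π/N = 1.1864 × 10³ s = 19.773 min ≈ 19.8 min.

19.8 min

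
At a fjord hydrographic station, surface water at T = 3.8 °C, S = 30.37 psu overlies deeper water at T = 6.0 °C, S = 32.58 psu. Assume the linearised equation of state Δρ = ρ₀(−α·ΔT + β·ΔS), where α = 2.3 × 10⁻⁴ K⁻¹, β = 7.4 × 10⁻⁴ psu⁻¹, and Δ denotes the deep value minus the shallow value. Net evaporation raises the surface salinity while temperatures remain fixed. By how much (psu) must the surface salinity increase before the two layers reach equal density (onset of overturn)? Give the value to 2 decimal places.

1.53 psu

Neutral buoyancy requires −α(T_deep − T_surf) + β(S_deep − S_surf′) = 0.
S_surf′ = S_deep − (α/β)·ΔT = 32.58 − (2.3 × 10⁻⁴/7.4 × 10⁻⁴)·(+2.2) = 31.8962 psu.
Increase required: 31.8962 − 30.37 = 1.5262 psu.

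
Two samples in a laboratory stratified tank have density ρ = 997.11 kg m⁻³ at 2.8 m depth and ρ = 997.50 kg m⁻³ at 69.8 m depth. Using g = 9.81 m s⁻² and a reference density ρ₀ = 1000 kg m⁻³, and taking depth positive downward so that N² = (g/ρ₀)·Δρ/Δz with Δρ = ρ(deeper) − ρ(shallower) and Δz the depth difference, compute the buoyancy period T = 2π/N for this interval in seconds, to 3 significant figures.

Δρ = 997.50 − 997.11 = 0.39 kg m⁻³ over Δz = 69.8 − 2.8 = 67 m.
N² = (9.81/1000) × (0.39/67) = 5.7103 × 10⁻⁵ s⁻².
N = √(5.7103 × 10⁻⁵) = 7.5567 × 10⁻³ rad s⁻¹, so T = 2π/N = 831.47 s ≈ 831 s.

831 s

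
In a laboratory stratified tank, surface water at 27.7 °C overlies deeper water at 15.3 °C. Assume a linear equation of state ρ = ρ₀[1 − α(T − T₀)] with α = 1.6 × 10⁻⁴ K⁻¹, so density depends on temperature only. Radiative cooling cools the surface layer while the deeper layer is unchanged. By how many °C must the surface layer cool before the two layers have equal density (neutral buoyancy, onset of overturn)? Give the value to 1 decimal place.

With temperature the only control, equal density requires T_surf′ = T_deep.
T_surf′ = 15.3 °C.
Cooling required: 27.7 − 15.3 = 12.4 °C.

12.4 °C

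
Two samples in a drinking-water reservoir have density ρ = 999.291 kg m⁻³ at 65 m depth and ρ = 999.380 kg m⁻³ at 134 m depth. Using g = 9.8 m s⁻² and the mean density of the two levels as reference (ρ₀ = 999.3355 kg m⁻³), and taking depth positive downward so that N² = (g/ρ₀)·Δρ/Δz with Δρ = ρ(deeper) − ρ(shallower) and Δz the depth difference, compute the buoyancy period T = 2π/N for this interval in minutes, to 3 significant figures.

29.4 min

Δρ = 999.380 − 999.291 = 0.089 kg m⁻³ over Δz = 134 − 65 = 69 m.
N² = (9.8/999.3355) × (0.089/69) = 1.2649 × 10⁻⁵ s⁻².
N = √(1.2649 × 10⁻⁵) = 3.5565 × 10⁻³ rad s⁻¹, so T = 2π/N = 1.7667 × 10³ s = 29.445 min ≈ 29.4 min.
N² > 0, so the interval is statically stable.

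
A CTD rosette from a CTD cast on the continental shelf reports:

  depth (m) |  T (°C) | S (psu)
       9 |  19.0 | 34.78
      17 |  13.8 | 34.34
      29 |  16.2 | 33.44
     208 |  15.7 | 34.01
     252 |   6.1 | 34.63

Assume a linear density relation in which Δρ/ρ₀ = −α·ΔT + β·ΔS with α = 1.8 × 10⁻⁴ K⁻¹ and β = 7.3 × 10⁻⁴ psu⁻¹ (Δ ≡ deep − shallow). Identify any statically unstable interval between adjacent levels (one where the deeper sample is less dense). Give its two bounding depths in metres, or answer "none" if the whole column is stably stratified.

17–29 m

Evaluate Δρ/ρ₀ = −αΔT + βΔS across each adjacent pair:
  9–17 m: −αΔT+βΔS = −(1.8 × 10⁻⁴)(-5.2)+(7.3 × 10⁻⁴)(-0.44) = 6.1 × 10⁻⁴ → stable
  17–29 m: −αΔT+βΔS = −(1.8 × 10⁻⁴)(+2.4)+(7.3 × 10⁻⁴)(-0.90) = -1.1 × 10⁻³ → UNSTABLE
  29–208 m: −αΔT+βΔS = −(1.8 × 10⁻⁴)(-0.5)+(7.3 × 10⁻⁴)(+0.57) = 5.1 × 10⁻⁴ → stable
  208–252 m: −αΔT+βΔS = −(1.8 × 10⁻⁴)(-9.6)+(7.3 × 10⁻⁴)(+0.62) = 2.2 × 10⁻³ → stable
The 17–29 m interval has Δρ < 0: lighter water underlies denser water.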